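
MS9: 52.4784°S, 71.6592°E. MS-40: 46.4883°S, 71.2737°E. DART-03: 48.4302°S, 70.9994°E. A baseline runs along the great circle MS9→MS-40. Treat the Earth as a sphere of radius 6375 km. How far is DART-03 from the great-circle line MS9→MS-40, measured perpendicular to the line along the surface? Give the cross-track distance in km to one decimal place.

δ₁₃ = central angle MS9→DART-03 = 0.071033 rad  (haversine)
θ₁₃ = bearing MS9→DART-03 = 353.820°,  θ₁₂ = bearing MS9→MS-40 = 357.458°
dₓₜ = R·arcsin(sin δ₁₃ · sin(θ₁₃ − θ₁₂)) = 6375·arcsin(0.07097·sin(-3.638°)) = -28.712 km
|dₓₜ| = 28.712 km

28.7 km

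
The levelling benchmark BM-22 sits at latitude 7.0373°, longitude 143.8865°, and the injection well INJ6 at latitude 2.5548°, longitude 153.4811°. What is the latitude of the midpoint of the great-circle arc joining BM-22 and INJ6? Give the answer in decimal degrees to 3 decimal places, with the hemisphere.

4.813°N

Bx = cos φ₂ cos Δλ = 0.985032,  By = cos φ₂ sin Δλ = 0.166510
φₘ = atan2(sin φ₁ + sin φ₂, √((cos φ₁ + Bx)² + By²)) = 4.81283°
λₘ = λ₁ + atan2(By, cos φ₁ + Bx) = 148.69959°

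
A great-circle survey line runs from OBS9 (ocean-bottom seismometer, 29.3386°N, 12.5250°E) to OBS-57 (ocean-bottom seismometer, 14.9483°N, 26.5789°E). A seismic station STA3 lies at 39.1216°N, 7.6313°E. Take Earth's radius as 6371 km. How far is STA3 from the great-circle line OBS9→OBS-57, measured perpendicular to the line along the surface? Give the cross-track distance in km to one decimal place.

δ₁₃ = central angle OBS9→STA3 = 0.184691 rad  (haversine)
θ₁₃ = bearing OBS9→STA3 = 338.876°,  θ₁₂ = bearing OBS9→OBS-57 = 134.968°
dₓₜ = R·arcsin(sin δ₁₃ · sin(θ₁₃ − θ₁₂)) = 6371·arcsin(0.18364·sin(203.908°)) = -474.599 km
|dₓₜ| = 474.599 km

474.6 km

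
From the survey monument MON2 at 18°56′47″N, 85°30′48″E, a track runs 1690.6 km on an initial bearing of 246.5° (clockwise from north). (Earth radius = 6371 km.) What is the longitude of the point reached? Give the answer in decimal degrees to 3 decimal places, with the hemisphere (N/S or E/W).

71.259°E

MON2: φ = +18.94639°, λ = +85.51333°
δ = d/R = 1690.6/6371 = 0.265359 rad
φ₂ = arcsin(sin φ₁ cos δ + cos φ₁ sin δ cos θ)
   = arcsin(0.32468·0.96500 + 0.94582·0.26226·-0.39875) = 12.38094°
λ₂ = λ₁ + atan2(sin θ sin δ cos φ₁, cos δ − sin φ₁ sin φ₂) = 71.25878°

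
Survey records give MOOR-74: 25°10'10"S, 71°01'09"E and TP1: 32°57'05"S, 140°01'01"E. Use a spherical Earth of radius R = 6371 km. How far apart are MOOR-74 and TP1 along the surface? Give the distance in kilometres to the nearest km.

MOOR-74: φ = -25.16944°, λ = +71.01917°
TP1: φ = -32.95139°, λ = +140.01694°
Δφ = -7.7819°,  Δλ = 68.9978°
a = sin²(Δφ/2) + cos φ₁ cos φ₂ sin²(Δλ/2) = 0.248238
c = 2·arcsin(√a) = 1.043123 rad = 59.7666°
d = R·c = 6371 × 1.043123 = 6645.7 km

6646 km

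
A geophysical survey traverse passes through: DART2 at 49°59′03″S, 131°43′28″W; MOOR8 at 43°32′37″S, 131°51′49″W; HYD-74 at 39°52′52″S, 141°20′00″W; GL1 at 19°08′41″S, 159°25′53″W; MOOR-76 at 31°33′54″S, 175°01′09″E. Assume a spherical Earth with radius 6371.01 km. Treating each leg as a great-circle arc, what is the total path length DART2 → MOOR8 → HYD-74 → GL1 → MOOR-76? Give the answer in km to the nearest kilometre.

7388 km

DART2: φ = -49.98417°, λ = -131.72444°
MOOR8: φ = -43.54361°, λ = -131.86361°
HYD-74: φ = -39.88111°, λ = -141.33333°
GL1: φ = -19.14472°, λ = -159.43139°
MOOR-76: φ = -31.56500°, λ = +175.01917°
DART2→MOOR8: c = 0.112421 rad, d = 716.24 km
MOOR8→HYD-74: c = 0.138837 rad, d = 884.53 km
HYD-74→GL1: c = 0.452506 rad, d = 2882.92 km
GL1→MOOR-76: c = 0.455854 rad, d = 2904.25 km
Total = 716.24 + 884.53 + 2882.92 + 2904.25 = 7387.94 km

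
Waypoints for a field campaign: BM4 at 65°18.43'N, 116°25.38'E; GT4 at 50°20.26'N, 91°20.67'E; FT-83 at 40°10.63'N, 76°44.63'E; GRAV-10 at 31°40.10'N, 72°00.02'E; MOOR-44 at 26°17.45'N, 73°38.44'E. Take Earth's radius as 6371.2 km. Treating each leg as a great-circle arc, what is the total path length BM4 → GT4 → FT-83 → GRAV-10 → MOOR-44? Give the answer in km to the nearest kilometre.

BM4: φ = +65.30717°, λ = +116.42300°
GT4: φ = +50.33767°, λ = +91.34450°
FT-83: φ = +40.17717°, λ = +76.74383°
GRAV-10: φ = +31.66833°, λ = +72.00033°
MOOR-44: φ = +26.29083°, λ = +73.64067°
BM4→GT4: c = 0.345438 rad, d = 2200.86 km
GT4→FT-83: c = 0.251385 rad, d = 1601.62 km
FT-83→GRAV-10: c = 0.162871 rad, d = 1037.69 km
GRAV-10→MOOR-44: c = 0.097135 rad, d = 618.86 km
Total = 2200.86 + 1601.62 + 1037.69 + 618.86 = 5459.03 km

5459 km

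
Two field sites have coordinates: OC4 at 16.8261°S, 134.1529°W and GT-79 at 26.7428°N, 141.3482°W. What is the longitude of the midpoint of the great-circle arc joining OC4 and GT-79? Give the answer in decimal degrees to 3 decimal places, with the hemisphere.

Bx = cos φ₂ cos Δλ = 0.886003,  By = cos φ₂ sin Δλ = -0.111854
φₘ = atan2(sin φ₁ + sin φ₂, √((cos φ₁ + Bx)² + By²)) = 4.96808°
λₘ = λ₁ + atan2(By, cos φ₁ + Bx) = -137.62565°

137.626°W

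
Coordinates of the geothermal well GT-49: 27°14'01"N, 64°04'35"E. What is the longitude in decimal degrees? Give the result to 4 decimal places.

64° + 4′/60 + 35″/3600 = 64 + 0.06667 + 0.00972 = 64.0764°

64.0764°E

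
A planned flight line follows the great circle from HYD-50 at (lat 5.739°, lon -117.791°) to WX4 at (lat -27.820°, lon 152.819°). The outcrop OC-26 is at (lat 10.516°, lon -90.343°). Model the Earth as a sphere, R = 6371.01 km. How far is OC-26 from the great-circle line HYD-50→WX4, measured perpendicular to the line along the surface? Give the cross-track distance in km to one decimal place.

814.7 km

δ₁₃ = central angle HYD-50→OC-26 = 0.481284 rad  (haversine)
θ₁₃ = bearing HYD-50→OC-26 = 78.240°,  θ₁₂ = bearing HYD-50→WX4 = 242.250°
dₓₜ = R·arcsin(sin δ₁₃ · sin(θ₁₃ − θ₁₂)) = 6371.01·arcsin(0.46292·sin(-164.009°)) = -814.689 km
|dₓₜ| = 814.689 km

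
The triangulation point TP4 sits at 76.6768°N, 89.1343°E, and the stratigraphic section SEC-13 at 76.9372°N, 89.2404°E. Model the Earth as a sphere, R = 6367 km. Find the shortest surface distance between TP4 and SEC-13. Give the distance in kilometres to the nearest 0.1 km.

29.1 km

Δφ = 0.2604°,  Δλ = 0.1061°
a = sin²(Δφ/2) + cos φ₁ cos φ₂ sin²(Δλ/2) = 0.000005
c = 2·arcsin(√a) = 0.004564 rad = 0.2615°
d = R·c = 6367 × 0.004564 = 29.1 km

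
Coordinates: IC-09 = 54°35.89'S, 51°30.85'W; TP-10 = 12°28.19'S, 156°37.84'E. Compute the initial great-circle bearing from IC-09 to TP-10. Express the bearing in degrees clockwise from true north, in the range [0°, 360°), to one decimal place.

IC-09: φ = -54.59817°, λ = -51.51417°
TP-10: φ = -12.46983°, λ = +156.63067°
Δλ = -151.8552°
y = sin Δλ · cos φ₂ = -0.460574
x = cos φ₁ sin φ₂ − sin φ₁ cos φ₂ cos Δλ = -0.826861
θ = atan2(y, x) = -150.8815° → 209.1185° (mod 360°)

209.1°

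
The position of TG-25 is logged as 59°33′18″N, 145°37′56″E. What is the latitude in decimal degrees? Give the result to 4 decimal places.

59° + 33′/60 + 18″/3600 = 59 + 0.55000 + 0.00500 = 59.5550°

59.5550°N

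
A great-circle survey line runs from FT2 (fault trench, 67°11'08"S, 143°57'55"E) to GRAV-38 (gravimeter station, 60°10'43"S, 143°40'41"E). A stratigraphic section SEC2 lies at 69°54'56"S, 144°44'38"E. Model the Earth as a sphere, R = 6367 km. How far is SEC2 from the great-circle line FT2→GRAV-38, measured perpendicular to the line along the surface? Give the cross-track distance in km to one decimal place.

23.5 km

FT2: φ = -67.18556°, λ = +143.96528°
GRAV-38: φ = -60.17861°, λ = +143.67806°
SEC2: φ = -69.91556°, λ = +144.74389°
δ₁₃ = central angle FT2→SEC2 = 0.047905 rad  (haversine)
θ₁₃ = bearing FT2→SEC2 = 174.408°,  θ₁₂ = bearing FT2→GRAV-38 = 358.829°
dₓₜ = R·arcsin(sin δ₁₃ · sin(θ₁₃ − θ₁₂)) = 6367·arcsin(0.04789·sin(-184.422°)) = 23.505 km
|dₓₜ| = 23.505 km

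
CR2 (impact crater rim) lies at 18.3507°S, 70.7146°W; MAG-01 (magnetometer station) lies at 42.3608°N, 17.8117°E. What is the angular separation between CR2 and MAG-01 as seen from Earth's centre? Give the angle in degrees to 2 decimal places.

101.19°

Δφ = 60.7115°,  Δλ = 88.5263°
a = sin²(Δφ/2) + cos φ₁ cos φ₂ sin²(Δλ/2) = 0.597048
c = 2·arcsin(√a) = 1.766132 rad = 101.1919°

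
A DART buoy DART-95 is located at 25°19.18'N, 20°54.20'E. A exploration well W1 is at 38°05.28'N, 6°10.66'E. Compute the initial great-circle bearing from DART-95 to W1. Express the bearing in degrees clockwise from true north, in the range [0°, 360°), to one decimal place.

DART-95: φ = +25.31967°, λ = +20.90333°
W1: φ = +38.08800°, λ = +6.17767°
Δλ = -14.7257°
y = sin Δλ · cos φ₂ = -0.200065
x = cos φ₁ sin φ₂ − sin φ₁ cos φ₂ cos Δλ = 0.232066
θ = atan2(y, x) = -40.7648° → 319.2352° (mod 360°)

319.2°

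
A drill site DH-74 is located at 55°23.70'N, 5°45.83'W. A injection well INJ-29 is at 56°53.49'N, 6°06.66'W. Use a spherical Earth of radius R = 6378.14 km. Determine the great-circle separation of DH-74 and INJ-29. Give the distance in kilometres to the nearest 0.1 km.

168.0 km

DH-74: φ = +55.39500°, λ = -5.76383°
INJ-29: φ = +56.89150°, λ = -6.11100°
Δφ = 1.4965°,  Δλ = -0.3472°
a = sin²(Δφ/2) + cos φ₁ cos φ₂ sin²(Δλ/2) = 0.000173
c = 2·arcsin(√a) = 0.026336 rad = 1.5089°
d = R·c = 6378.14 × 0.026336 = 168.0 km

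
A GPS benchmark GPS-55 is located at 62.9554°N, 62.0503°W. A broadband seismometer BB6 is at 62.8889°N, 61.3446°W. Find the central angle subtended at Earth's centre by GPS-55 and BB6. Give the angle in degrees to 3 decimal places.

0.328°

Δφ = -0.0665°,  Δλ = 0.7057°
a = sin²(Δφ/2) + cos φ₁ cos φ₂ sin²(Δλ/2) = 0.000008
c = 2·arcsin(√a) = 0.005725 rad = 0.3280°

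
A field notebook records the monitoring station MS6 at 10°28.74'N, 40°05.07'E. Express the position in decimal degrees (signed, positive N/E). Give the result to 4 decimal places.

+10.4790°, +40.0845°

lat: 10.4790° N → +10.4790°
lon: 40.0845° E → +40.0845°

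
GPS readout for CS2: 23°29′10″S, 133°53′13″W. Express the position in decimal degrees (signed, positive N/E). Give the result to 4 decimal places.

-23.4861°, -133.8869°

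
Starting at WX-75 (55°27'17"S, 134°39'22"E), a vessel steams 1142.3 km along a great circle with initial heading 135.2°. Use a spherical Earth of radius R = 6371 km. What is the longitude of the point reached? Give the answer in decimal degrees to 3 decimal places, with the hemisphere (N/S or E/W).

150.136°E

WX-75: φ = -55.45472°, λ = +134.65611°
δ = d/R = 1142.3/6371 = 0.179297 rad
φ₂ = arcsin(sin φ₁ cos δ + cos φ₁ sin δ cos θ)
   = arcsin(-0.82368·0.98397 + 0.56706·0.17834·-0.70957) = -61.91273°
λ₂ = λ₁ + atan2(sin θ sin δ cos φ₁, cos δ − sin φ₁ sin φ₂) = 150.13626°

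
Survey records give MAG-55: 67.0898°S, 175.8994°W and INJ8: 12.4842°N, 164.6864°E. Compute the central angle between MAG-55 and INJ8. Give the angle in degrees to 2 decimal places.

80.83°

Δφ = 79.5740°,  Δλ = -19.4142°
a = sin²(Δφ/2) + cos φ₁ cos φ₂ sin²(Δλ/2) = 0.420323
c = 2·arcsin(√a) = 1.410760 rad = 80.8306°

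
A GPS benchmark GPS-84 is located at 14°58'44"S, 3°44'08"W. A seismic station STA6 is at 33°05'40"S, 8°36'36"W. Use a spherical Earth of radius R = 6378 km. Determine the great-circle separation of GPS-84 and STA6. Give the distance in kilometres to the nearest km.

2076 km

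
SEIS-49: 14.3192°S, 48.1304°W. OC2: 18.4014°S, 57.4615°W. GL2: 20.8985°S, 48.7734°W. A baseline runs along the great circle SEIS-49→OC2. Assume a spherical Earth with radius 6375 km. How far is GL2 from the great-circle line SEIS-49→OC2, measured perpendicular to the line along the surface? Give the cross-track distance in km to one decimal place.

629.8 km

δ₁₃ = central angle SEIS-49→GL2 = 0.115327 rad  (haversine)
θ₁₃ = bearing SEIS-49→GL2 = 185.227°,  θ₁₂ = bearing SEIS-49→OC2 = 244.224°
dₓₜ = R·arcsin(sin δ₁₃ · sin(θ₁₃ − θ₁₂)) = 6375·arcsin(0.11507·sin(-58.997°)) = -629.805 km
|dₓₜ| = 629.805 km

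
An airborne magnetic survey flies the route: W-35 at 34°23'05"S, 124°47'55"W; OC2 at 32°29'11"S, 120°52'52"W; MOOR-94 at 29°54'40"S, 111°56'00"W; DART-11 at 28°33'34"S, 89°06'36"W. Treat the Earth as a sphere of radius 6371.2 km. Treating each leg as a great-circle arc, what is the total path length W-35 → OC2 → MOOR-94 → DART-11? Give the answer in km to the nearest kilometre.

3534 km

W-35: φ = -34.38472°, λ = -124.79861°
OC2: φ = -32.48639°, λ = -120.88111°
MOOR-94: φ = -29.91111°, λ = -111.93333°
DART-11: φ = -28.55944°, λ = -89.11000°
W-35→OC2: c = 0.065972 rad, d = 420.32 km
OC2→MOOR-94: c = 0.140885 rad, d = 897.60 km
MOOR-94→DART-11: c = 0.347833 rad, d = 2216.11 km
Total = 420.32 + 897.60 + 2216.11 = 3534.03 km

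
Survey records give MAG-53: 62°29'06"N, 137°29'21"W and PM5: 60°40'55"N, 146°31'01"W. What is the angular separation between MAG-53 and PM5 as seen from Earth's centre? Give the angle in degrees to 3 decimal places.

4.654°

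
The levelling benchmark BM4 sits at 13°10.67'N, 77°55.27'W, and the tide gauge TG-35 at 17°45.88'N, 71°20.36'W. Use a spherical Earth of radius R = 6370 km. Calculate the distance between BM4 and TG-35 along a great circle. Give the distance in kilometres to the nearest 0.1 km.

870.1 km

BM4: φ = +13.17783°, λ = -77.92117°
TG-35: φ = +17.76467°, λ = -71.33933°
Δφ = 4.5868°,  Δλ = 6.5818°
a = sin²(Δφ/2) + cos φ₁ cos φ₂ sin²(Δλ/2) = 0.004657
c = 2·arcsin(√a) = 0.136591 rad = 7.8261°
d = R·c = 6370 × 0.136591 = 870.1 km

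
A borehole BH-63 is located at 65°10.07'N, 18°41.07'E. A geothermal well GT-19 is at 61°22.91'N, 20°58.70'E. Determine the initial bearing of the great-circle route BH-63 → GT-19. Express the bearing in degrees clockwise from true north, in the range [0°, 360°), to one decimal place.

BH-63: φ = +65.16783°, λ = +18.68450°
GT-19: φ = +61.38183°, λ = +20.97833°
Δλ = 2.2938°
y = sin Δλ · cos φ₂ = 0.019170
x = cos φ₁ sin φ₂ − sin φ₁ cos φ₂ cos Δλ = -0.065682
θ = atan2(y, x) = 163.7292° → 163.7292° (mod 360°)

163.7°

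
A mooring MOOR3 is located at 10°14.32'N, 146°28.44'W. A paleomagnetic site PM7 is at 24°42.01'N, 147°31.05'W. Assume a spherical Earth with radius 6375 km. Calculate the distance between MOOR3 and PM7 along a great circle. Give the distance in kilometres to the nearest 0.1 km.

1612.8 km

MOOR3: φ = +10.23867°, λ = -146.47400°
PM7: φ = +24.70017°, λ = -147.51750°
Δφ = 14.4615°,  Δλ = -1.0435°
a = sin²(Δφ/2) + cos φ₁ cos φ₂ sin²(Δλ/2) = 0.015916
c = 2·arcsin(√a) = 0.252994 rad = 14.4955°
d = R·c = 6375 × 0.252994 = 1612.8 km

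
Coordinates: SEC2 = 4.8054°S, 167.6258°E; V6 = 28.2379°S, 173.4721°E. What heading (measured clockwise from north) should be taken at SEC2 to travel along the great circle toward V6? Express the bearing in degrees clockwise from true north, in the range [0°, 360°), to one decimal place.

167.3°

Δλ = 5.8463°
y = sin Δλ · cos φ₂ = 0.089738
x = cos φ₁ sin φ₂ − sin φ₁ cos φ₂ cos Δλ = -0.398052
θ = atan2(y, x) = 167.2955° → 167.2955° (mod 360°)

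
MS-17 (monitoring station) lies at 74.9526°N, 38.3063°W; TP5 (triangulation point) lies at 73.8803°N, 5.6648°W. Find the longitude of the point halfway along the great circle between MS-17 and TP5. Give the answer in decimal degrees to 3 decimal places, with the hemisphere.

21.423°W

Bx = cos φ₂ cos Δλ = 0.233794,  By = cos φ₂ sin Δλ = 0.149756
φₘ = atan2(sin φ₁ + sin φ₂, √((cos φ₁ + Bx)² + By²)) = 75.01493°
λₘ = λ₁ + atan2(By, cos φ₁ + Bx) = -21.42265°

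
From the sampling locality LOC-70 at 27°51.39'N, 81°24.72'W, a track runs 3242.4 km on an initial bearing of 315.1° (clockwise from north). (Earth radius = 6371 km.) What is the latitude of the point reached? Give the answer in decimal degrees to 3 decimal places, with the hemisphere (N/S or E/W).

LOC-70: φ = +27.85650°, λ = -81.41200°
δ = d/R = 3242.4/6371 = 0.508931 rad
φ₂ = arcsin(sin φ₁ cos δ + cos φ₁ sin δ cos θ)
   = arcsin(0.46726·0.87327 + 0.88412·0.48724·0.70834) = 45.49436°
λ₂ = λ₁ + atan2(sin θ sin δ cos φ₁, cos δ − sin φ₁ sin φ₂) = -110.79496°

45.494°N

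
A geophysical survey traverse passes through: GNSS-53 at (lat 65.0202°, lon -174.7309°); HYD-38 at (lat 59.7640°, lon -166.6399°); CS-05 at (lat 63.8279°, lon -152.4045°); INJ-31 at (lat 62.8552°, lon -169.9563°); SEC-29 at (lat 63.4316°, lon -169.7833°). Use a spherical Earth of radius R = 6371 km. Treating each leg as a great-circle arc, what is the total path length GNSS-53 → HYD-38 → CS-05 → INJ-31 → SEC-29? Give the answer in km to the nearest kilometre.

2532 km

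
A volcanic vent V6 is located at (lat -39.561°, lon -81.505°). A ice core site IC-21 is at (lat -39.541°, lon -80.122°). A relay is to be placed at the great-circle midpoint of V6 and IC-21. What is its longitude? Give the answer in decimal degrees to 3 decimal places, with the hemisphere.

80.813°W

Bx = cos φ₂ cos Δλ = 0.770945,  By = cos φ₂ sin Δλ = 0.018613
φₘ = atan2(sin φ₁ + sin φ₂, √((cos φ₁ + Bx)² + By²)) = -39.55305°
λₘ = λ₁ + atan2(By, cos φ₁ + Bx) = -80.81340°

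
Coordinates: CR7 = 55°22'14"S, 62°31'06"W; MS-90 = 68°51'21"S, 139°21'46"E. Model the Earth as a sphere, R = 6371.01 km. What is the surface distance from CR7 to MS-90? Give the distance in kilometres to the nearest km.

6087 km

CR7: φ = -55.37056°, λ = -62.51833°
MS-90: φ = -68.85583°, λ = +139.36278°
Δφ = -13.4853°,  Δλ = -158.1189°
a = sin²(Δφ/2) + cos φ₁ cos φ₂ sin²(Δλ/2) = 0.211384
c = 2·arcsin(√a) = 0.955462 rad = 54.7440°
d = R·c = 6371.01 × 0.955462 = 6087.3 km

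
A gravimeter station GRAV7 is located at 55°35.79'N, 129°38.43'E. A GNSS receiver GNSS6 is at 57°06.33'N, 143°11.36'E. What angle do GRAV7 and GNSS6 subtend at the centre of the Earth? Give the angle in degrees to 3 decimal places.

GRAV7: φ = +55.59650°, λ = +129.64050°
GNSS6: φ = +57.10550°, λ = +143.18933°
Δφ = 1.5090°,  Δλ = 13.5488°
a = sin²(Δφ/2) + cos φ₁ cos φ₂ sin²(Δλ/2) = 0.004443
c = 2·arcsin(√a) = 0.133414 rad = 7.6441°

7.644°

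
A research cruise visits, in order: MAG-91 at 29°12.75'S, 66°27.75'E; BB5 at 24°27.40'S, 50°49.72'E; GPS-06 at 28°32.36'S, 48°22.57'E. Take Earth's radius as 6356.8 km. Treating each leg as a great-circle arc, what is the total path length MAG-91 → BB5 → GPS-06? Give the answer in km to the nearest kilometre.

MAG-91: φ = -29.21250°, λ = +66.46250°
BB5: φ = -24.45667°, λ = +50.82867°
GPS-06: φ = -28.53933°, λ = +48.37617°
MAG-91→BB5: c = 0.256974 rad, d = 1633.54 km
BB5→GPS-06: c = 0.080894 rad, d = 514.22 km
Total = 1633.54 + 514.22 = 2147.76 km

2148 km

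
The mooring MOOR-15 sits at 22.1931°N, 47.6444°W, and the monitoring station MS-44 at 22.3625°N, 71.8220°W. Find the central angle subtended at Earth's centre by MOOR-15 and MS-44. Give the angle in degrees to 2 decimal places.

22.35°

Δφ = 0.1694°,  Δλ = -24.1776°
a = sin²(Δφ/2) + cos φ₁ cos φ₂ sin²(Δλ/2) = 0.037559
c = 2·arcsin(√a) = 0.390069 rad = 22.3493°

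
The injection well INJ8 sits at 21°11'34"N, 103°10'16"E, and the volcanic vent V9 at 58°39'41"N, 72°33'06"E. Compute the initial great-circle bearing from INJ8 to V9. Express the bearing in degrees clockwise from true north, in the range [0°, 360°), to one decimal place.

337.3°

INJ8: φ = +21.19278°, λ = +103.17111°
V9: φ = +58.66139°, λ = +72.55167°
Δλ = -30.6194°
y = sin Δλ · cos φ₂ = -0.264902
x = cos φ₁ sin φ₂ − sin φ₁ cos φ₂ cos Δλ = 0.634542
θ = atan2(y, x) = -22.6590° → 337.3410° (mod 360°)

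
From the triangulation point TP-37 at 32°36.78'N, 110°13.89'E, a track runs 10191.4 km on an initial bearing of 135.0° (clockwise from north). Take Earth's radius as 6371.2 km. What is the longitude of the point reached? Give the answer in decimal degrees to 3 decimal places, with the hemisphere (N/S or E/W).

TP-37: φ = +32.61300°, λ = +110.23150°
δ = d/R = 10191.4/6371.2 = 1.599604 rad
φ₂ = arcsin(sin φ₁ cos δ + cos φ₁ sin δ cos θ)
   = arcsin(0.53896·-0.02880 + 0.84233·0.99959·-0.70711) = -37.65421°
λ₂ = λ₁ + atan2(sin θ sin δ cos φ₁, cos δ − sin φ₁ sin φ₂) = 173.45438°

173.454°E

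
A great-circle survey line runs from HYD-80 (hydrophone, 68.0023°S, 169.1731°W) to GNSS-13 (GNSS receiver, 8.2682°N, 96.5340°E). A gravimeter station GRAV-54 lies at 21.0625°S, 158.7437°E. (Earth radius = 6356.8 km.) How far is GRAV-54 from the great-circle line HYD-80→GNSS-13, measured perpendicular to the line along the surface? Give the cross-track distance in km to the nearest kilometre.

δ₁₃ = central angle HYD-80→GRAV-54 = 0.890037 rad  (haversine)
θ₁₃ = bearing HYD-80→GRAV-54 = 320.369°,  θ₁₂ = bearing HYD-80→GNSS-13 = 269.140°
dₓₜ = R·arcsin(sin δ₁₃ · sin(θ₁₃ − θ₁₂)) = 6356.8·arcsin(0.77710·sin(51.229°)) = 4137.366 km
|dₓₜ| = 4137.366 km

4137 km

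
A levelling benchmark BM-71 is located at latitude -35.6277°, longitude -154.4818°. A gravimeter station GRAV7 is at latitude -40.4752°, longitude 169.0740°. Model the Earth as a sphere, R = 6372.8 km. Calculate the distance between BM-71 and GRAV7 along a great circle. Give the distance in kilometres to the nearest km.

Δφ = -4.8475°,  Δλ = -36.4442°
a = sin²(Δφ/2) + cos φ₁ cos φ₂ sin²(Δλ/2) = 0.062247
c = 2·arcsin(√a) = 0.504315 rad = 28.8951°
d = R·c = 6372.8 × 0.504315 = 3213.9 km

3214 km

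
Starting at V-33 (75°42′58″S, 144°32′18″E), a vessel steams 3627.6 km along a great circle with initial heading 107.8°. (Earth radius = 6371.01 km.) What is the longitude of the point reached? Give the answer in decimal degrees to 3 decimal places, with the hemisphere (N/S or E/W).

V-33: φ = -75.71611°, λ = +144.53833°
δ = d/R = 3627.6/6371.01 = 0.569392 rad
φ₂ = arcsin(sin φ₁ cos δ + cos φ₁ sin δ cos θ)
   = arcsin(-0.96909·0.84223 + 0.24673·0.53912·-0.30570) = -58.96514°
λ₂ = λ₁ + atan2(sin θ sin δ cos φ₁, cos δ − sin φ₁ sin φ₂) = -130.81371°

130.814°W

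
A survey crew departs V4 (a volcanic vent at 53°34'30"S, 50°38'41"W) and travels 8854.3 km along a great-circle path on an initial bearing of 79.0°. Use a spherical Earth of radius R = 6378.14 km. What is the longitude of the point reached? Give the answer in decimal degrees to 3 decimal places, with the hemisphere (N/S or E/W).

24.348°E

V4: φ = -53.57500°, λ = -50.64472°
δ = d/R = 8854.3/6378.14 = 1.388226 rad
φ₂ = arcsin(sin φ₁ cos δ + cos φ₁ sin δ cos θ)
   = arcsin(-0.80463·0.18156 + 0.59377·0.98338·0.19081) = -1.98707°
λ₂ = λ₁ + atan2(sin θ sin δ cos φ₁, cos δ − sin φ₁ sin φ₂) = 24.34815°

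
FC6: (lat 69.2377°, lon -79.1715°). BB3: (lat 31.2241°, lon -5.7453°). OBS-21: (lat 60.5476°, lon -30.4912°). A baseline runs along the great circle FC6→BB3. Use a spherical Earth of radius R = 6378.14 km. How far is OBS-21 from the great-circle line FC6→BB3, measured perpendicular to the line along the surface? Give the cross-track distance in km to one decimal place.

δ₁₃ = central angle FC6→OBS-21 = 0.378278 rad  (haversine)
θ₁₃ = bearing FC6→OBS-21 = 89.207°,  θ₁₂ = bearing FC6→BB3 = 93.096°
dₓₜ = R·arcsin(sin δ₁₃ · sin(θ₁₃ − θ₁₂)) = 6378.14·arcsin(0.36932·sin(-3.889°)) = -159.767 km
|dₓₜ| = 159.767 km

159.8 km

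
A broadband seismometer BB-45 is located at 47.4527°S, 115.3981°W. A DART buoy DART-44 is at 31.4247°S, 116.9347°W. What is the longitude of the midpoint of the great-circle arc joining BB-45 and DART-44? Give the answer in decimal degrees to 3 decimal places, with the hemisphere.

116.255°W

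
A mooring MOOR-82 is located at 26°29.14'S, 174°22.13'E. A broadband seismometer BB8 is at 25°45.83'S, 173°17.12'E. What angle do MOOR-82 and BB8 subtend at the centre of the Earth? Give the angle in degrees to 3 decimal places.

1.211°

MOOR-82: φ = -26.48567°, λ = +174.36883°
BB8: φ = -25.76383°, λ = +173.28533°
Δφ = 0.7218°,  Δλ = -1.0835°
a = sin²(Δφ/2) + cos φ₁ cos φ₂ sin²(Δλ/2) = 0.000112
c = 2·arcsin(√a) = 0.021142 rad = 1.2114°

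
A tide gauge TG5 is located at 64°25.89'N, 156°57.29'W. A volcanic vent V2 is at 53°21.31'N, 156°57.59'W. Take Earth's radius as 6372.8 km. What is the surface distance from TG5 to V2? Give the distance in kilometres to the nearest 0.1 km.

1232.0 km

TG5: φ = +64.43150°, λ = -156.95483°
V2: φ = +53.35517°, λ = -156.95983°
Δφ = -11.0763°,  Δλ = -0.0050°
a = sin²(Δφ/2) + cos φ₁ cos φ₂ sin²(Δλ/2) = 0.009314
c = 2·arcsin(√a) = 0.193318 rad = 11.0763°
d = R·c = 6372.8 × 0.193318 = 1232.0 km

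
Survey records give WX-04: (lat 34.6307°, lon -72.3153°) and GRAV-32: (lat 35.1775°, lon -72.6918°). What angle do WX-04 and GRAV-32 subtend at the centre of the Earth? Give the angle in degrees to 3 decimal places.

0.628°

Δφ = 0.5468°,  Δλ = -0.3765°
a = sin²(Δφ/2) + cos φ₁ cos φ₂ sin²(Δλ/2) = 0.000030
c = 2·arcsin(√a) = 0.010960 rad = 0.6280°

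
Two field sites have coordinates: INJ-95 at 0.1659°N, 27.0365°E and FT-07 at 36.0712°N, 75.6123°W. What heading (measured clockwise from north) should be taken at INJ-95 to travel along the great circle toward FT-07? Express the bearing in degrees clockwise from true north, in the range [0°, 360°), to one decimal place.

Δλ = -102.6488°
y = sin Δλ · cos φ₂ = -0.788669
x = cos φ₁ sin φ₂ − sin φ₁ cos φ₂ cos Δλ = 0.589300
θ = atan2(y, x) = -53.2326° → 306.7674° (mod 360°)

306.8°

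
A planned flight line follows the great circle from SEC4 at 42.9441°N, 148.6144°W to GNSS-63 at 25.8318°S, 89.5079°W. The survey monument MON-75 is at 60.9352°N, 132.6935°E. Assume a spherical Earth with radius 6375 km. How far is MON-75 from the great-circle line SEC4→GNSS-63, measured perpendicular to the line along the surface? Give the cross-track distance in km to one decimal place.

δ₁₃ = central angle SEC4→MON-75 = 0.843008 rad  (haversine)
θ₁₃ = bearing SEC4→MON-75 = 320.356°,  θ₁₂ = bearing SEC4→GNSS-63 = 129.372°
dₓₜ = R·arcsin(sin δ₁₃ · sin(θ₁₃ − θ₁₂)) = 6375·arcsin(0.74665·sin(190.984°)) = -910.027 km
|dₓₜ| = 910.027 km

910.0 km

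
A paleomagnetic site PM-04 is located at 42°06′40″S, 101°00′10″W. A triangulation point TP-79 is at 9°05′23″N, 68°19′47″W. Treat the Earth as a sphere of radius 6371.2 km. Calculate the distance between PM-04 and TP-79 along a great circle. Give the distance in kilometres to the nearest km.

PM-04: φ = -42.11111°, λ = -101.00278°
TP-79: φ = +9.08972°, λ = -68.32972°
Δφ = 51.2008°,  Δλ = 32.6731°
a = sin²(Δφ/2) + cos φ₁ cos φ₂ sin²(Δλ/2) = 0.244660
c = 2·arcsin(√a) = 1.034820 rad = 59.2908°
d = R·c = 6371.2 × 1.034820 = 6593.0 km

6593 km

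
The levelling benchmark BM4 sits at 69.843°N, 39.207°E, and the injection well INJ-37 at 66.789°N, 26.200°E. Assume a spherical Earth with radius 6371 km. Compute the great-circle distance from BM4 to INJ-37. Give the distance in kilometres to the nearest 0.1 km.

Δφ = -3.0540°,  Δλ = -13.0070°
a = sin²(Δφ/2) + cos φ₁ cos φ₂ sin²(Δλ/2) = 0.002452
c = 2·arcsin(√a) = 0.099084 rad = 5.6771°
d = R·c = 6371 × 0.099084 = 631.3 km

631.3 km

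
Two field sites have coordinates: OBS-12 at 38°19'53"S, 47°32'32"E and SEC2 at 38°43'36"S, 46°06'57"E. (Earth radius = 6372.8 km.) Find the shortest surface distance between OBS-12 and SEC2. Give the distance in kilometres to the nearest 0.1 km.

131.7 km

OBS-12: φ = -38.33139°, λ = +47.54222°
SEC2: φ = -38.72667°, λ = +46.11583°
Δφ = -0.3953°,  Δλ = -1.4264°
a = sin²(Δφ/2) + cos φ₁ cos φ₂ sin²(Δλ/2) = 0.000107
c = 2·arcsin(√a) = 0.020661 rad = 1.1838°
d = R·c = 6372.8 × 0.020661 = 131.7 km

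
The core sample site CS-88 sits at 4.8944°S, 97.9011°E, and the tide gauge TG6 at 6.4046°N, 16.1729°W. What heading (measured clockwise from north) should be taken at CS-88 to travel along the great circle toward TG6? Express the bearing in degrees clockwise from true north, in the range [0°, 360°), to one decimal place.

Δλ = -114.0740°
y = sin Δλ · cos φ₂ = -0.907321
x = cos φ₁ sin φ₂ − sin φ₁ cos φ₂ cos Δλ = 0.076556
θ = atan2(y, x) = -85.1770° → 274.8230° (mod 360°)

274.8°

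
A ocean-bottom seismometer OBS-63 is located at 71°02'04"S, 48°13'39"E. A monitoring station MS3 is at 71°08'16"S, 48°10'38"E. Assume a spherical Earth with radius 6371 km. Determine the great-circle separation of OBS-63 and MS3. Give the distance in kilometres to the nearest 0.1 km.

11.6 km

OBS-63: φ = -71.03444°, λ = +48.22750°
MS3: φ = -71.13778°, λ = +48.17722°
Δφ = -0.1033°,  Δλ = -0.0503°
a = sin²(Δφ/2) + cos φ₁ cos φ₂ sin²(Δλ/2) = 0.000001
c = 2·arcsin(√a) = 0.001826 rad = 0.1046°
d = R·c = 6371 × 0.001826 = 11.6 km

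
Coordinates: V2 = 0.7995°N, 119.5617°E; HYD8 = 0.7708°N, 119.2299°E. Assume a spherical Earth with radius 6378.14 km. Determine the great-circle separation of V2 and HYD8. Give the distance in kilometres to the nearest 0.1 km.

37.1 km

Δφ = -0.0287°,  Δλ = -0.3318°
a = sin²(Δφ/2) + cos φ₁ cos φ₂ sin²(Δλ/2) = 0.000008
c = 2·arcsin(√a) = 0.005812 rad = 0.3330°
d = R·c = 6378.14 × 0.005812 = 37.1 km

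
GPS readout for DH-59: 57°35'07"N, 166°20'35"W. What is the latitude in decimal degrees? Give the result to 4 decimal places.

57° + 35′/60 + 7″/3600 = 57 + 0.58333 + 0.00194 = 57.5853°

57.5853°N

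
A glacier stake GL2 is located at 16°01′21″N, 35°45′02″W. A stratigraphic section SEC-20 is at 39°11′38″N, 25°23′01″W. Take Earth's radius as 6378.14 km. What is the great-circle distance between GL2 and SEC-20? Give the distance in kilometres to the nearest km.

2770 km

GL2: φ = +16.02250°, λ = -35.75056°
SEC-20: φ = +39.19389°, λ = -25.38361°
Δφ = 23.1714°,  Δλ = 10.3669°
a = sin²(Δφ/2) + cos φ₁ cos φ₂ sin²(Δλ/2) = 0.046414
c = 2·arcsin(√a) = 0.434284 rad = 24.8826°
d = R·c = 6378.14 × 0.434284 = 2769.9 km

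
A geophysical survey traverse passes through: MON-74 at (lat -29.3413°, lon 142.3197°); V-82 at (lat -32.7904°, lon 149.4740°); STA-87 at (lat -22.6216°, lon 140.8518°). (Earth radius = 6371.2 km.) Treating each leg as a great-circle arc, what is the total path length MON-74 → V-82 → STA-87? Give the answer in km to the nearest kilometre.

MON-74→V-82: c = 0.122688 rad, d = 781.67 km
V-82→STA-87: c = 0.221714 rad, d = 1412.58 km
Total = 781.67 + 1412.58 = 2194.26 km

2194 km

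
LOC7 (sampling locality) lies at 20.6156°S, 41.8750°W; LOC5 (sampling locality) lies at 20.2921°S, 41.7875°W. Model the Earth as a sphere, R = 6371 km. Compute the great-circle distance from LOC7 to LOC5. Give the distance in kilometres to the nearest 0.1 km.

37.1 km

Δφ = 0.3235°,  Δλ = 0.0875°
a = sin²(Δφ/2) + cos φ₁ cos φ₂ sin²(Δλ/2) = 0.000008
c = 2·arcsin(√a) = 0.005825 rad = 0.3337°
d = R·c = 6371 × 0.005825 = 37.1 km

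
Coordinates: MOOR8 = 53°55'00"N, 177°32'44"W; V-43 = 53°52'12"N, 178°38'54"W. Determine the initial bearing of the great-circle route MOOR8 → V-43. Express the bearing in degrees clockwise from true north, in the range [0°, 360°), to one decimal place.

MOOR8: φ = +53.91667°, λ = -177.54556°
V-43: φ = +53.87000°, λ = -178.64833°
Δλ = -1.1028°
y = sin Δλ · cos φ₂ = -0.011348
x = cos φ₁ sin φ₂ − sin φ₁ cos φ₂ cos Δλ = -0.000726
θ = atan2(y, x) = -93.6618° → 266.3382° (mod 360°)

266.3°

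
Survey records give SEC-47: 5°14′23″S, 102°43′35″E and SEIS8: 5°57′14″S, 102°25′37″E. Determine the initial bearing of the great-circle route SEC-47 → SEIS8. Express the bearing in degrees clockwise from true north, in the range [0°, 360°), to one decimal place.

SEC-47: φ = -5.23972°, λ = +102.72639°
SEIS8: φ = -5.95389°, λ = +102.42694°
Δλ = -0.2994°
y = sin Δλ · cos φ₂ = -0.005198
x = cos φ₁ sin φ₂ − sin φ₁ cos φ₂ cos Δλ = -0.012465
θ = atan2(y, x) = -157.3640° → 202.6360° (mod 360°)

202.6°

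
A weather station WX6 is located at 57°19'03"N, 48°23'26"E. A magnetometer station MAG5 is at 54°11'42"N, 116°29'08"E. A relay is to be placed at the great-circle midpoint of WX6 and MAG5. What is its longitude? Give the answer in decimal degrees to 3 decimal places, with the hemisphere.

WX6: φ = +57.31750°, λ = +48.39056°
MAG5: φ = +54.19500°, λ = +116.48556°
Bx = cos φ₂ cos Δλ = 0.218256,  By = cos φ₂ sin Δλ = 0.542792
φₘ = atan2(sin φ₁ + sin φ₂, √((cos φ₁ + Bx)² + By²)) = 60.56701°
λₘ = λ₁ + atan2(By, cos φ₁ + Bx) = 83.98784°

83.988°E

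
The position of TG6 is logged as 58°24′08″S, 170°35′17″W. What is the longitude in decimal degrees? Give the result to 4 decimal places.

170° + 35′/60 + 17″/3600 = 170 + 0.58333 + 0.00472 = 170.5881°

170.5881°W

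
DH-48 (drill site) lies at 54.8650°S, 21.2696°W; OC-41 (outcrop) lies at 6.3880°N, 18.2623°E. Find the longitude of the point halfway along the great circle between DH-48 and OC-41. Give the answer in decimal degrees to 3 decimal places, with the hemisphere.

Bx = cos φ₂ cos Δλ = 0.766482,  By = cos φ₂ sin Δλ = 0.632556
φₘ = atan2(sin φ₁ + sin φ₂, √((cos φ₁ + Bx)² + By²)) = -25.46535°
λₘ = λ₁ + atan2(By, cos φ₁ + Bx) = 3.96761°

3.968°E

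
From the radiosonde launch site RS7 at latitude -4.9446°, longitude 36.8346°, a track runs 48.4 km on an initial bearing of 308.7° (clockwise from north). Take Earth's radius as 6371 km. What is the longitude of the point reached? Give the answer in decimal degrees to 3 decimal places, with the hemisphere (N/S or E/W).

36.494°E

δ = d/R = 48.4/6371 = 0.007597 rad
φ₂ = arcsin(sin φ₁ cos δ + cos φ₁ sin δ cos θ)
   = arcsin(-0.08619·0.99997 + 0.99628·0.00760·0.62524) = -4.67236°
λ₂ = λ₁ + atan2(sin θ sin δ cos φ₁, cos δ − sin φ₁ sin φ₂) = 36.49377°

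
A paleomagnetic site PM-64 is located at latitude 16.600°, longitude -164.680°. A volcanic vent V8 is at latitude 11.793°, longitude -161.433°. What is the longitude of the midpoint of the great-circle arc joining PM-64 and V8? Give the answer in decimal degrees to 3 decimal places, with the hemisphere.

Bx = cos φ₂ cos Δλ = 0.977321,  By = cos φ₂ sin Δλ = 0.055445
φₘ = atan2(sin φ₁ + sin φ₂, √((cos φ₁ + Bx)² + By²)) = 14.20197°
λₘ = λ₁ + atan2(By, cos φ₁ + Bx) = -163.03926°

163.039°W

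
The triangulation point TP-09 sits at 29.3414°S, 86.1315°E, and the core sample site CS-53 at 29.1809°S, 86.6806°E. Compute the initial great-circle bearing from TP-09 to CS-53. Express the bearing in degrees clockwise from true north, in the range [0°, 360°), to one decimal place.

Δλ = 0.5491°
y = sin Δλ · cos φ₂ = 0.008367
x = cos φ₁ sin φ₂ − sin φ₁ cos φ₂ cos Δλ = 0.002782
θ = atan2(y, x) = 71.6110° → 71.6110° (mod 360°)

71.6°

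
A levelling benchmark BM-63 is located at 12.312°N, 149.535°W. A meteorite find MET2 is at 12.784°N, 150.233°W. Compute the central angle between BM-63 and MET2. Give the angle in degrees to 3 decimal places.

Δφ = 0.4720°,  Δλ = -0.6980°
a = sin²(Δφ/2) + cos φ₁ cos φ₂ sin²(Δλ/2) = 0.000052
c = 2·arcsin(√a) = 0.014466 rad = 0.8288°

0.829°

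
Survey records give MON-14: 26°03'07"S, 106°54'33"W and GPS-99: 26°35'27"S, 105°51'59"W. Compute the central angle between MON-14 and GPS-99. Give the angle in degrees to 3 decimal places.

1.079°

MON-14: φ = -26.05194°, λ = -106.90917°
GPS-99: φ = -26.59083°, λ = -105.86639°
Δφ = -0.5389°,  Δλ = 1.0428°
a = sin²(Δφ/2) + cos φ₁ cos φ₂ sin²(Δλ/2) = 0.000089
c = 2·arcsin(√a) = 0.018830 rad = 1.0789°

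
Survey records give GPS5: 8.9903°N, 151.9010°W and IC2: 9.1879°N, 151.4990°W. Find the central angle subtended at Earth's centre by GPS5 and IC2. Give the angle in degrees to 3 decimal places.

Δφ = 0.1976°,  Δλ = 0.4020°
a = sin²(Δφ/2) + cos φ₁ cos φ₂ sin²(Δλ/2) = 0.000015
c = 2·arcsin(√a) = 0.007739 rad = 0.4434°

0.443°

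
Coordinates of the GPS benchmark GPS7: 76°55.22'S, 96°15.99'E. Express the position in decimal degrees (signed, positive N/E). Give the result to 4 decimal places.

-76.9203°, +96.2665°

lat: 76.9203° S → -76.9203°
lon: 96.2665° E → +96.2665°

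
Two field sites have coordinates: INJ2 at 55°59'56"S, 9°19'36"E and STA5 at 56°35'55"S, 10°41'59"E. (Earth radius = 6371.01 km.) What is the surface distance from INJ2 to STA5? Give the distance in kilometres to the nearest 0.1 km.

107.8 km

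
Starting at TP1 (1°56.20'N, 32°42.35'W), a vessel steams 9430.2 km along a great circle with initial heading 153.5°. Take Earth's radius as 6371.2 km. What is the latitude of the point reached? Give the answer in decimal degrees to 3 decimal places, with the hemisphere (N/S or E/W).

TP1: φ = +1.93667°, λ = -32.70583°
δ = d/R = 9430.2/6371.2 = 1.480129 rad
φ₂ = arcsin(sin φ₁ cos δ + cos φ₁ sin δ cos θ)
   = arcsin(0.03379·0.09054 + 0.99943·0.99589·-0.89493) = -62.58433°
λ₂ = λ₁ + atan2(sin θ sin δ cos φ₁, cos δ − sin φ₁ sin φ₂) = 42.10862°

62.584°S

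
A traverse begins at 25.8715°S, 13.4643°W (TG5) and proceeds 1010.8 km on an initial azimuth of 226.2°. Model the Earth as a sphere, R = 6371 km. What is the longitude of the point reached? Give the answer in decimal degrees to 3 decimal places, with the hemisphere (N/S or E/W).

21.188°W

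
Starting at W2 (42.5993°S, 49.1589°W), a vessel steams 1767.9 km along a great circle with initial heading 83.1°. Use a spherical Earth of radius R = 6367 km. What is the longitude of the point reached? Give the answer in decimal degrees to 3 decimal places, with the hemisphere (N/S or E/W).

28.720°W

δ = d/R = 1767.9/6367 = 0.277666 rad
φ₂ = arcsin(sin φ₁ cos δ + cos φ₁ sin δ cos θ)
   = arcsin(-0.67687·0.96170 + 0.73611·0.27411·0.12014) = -38.80713°
λ₂ = λ₁ + atan2(sin θ sin δ cos φ₁, cos δ − sin φ₁ sin φ₂) = -28.71980°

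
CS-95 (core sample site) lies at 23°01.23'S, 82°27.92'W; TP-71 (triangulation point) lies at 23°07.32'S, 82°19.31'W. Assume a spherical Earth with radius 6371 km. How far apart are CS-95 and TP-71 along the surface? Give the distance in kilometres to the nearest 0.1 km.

18.5 km

CS-95: φ = -23.02050°, λ = -82.46533°
TP-71: φ = -23.12200°, λ = -82.32183°
Δφ = -0.1015°,  Δλ = 0.1435°
a = sin²(Δφ/2) + cos φ₁ cos φ₂ sin²(Δλ/2) = 0.000002
c = 2·arcsin(√a) = 0.002906 rad = 0.1665°
d = R·c = 6371 × 0.002906 = 18.5 km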